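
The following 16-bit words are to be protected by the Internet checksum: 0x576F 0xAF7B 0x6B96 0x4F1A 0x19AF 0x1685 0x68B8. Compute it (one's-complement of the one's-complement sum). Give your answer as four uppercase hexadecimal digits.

A577

One's-complement addition (fold any carry out of bit 15 back into bit 0):
  0x576F + 0xAF7B = 0x106EA → wrap carry → 0x06EB
  0x06EB + 0x6B96 = 0x07281
  0x7281 + 0x4F1A = 0x0C19B
  0xC19B + 0x19AF = 0x0DB4A
  0xDB4A + 0x1685 = 0x0F1CF
  0xF1CF + 0x68B8 = 0x15A87 → wrap carry → 0x5A88
One's-complement sum = 0x5A88.
Checksum = ~0x5A88 & 0xFFFF = 0xA577.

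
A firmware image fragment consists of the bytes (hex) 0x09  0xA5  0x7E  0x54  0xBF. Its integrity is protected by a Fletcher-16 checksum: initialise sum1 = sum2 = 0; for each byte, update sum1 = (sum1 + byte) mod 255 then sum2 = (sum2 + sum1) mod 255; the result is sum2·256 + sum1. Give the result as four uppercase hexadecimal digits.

Running sums (mod 255):
  after byte 0 (0x09): sum1=9, sum2=9
  after byte 1 (0xA5): sum1=174, sum2=183
  after byte 2 (0x7E): sum1=45, sum2=228
  after byte 3 (0x54): sum1=129, sum2=102
  after byte 4 (0xBF): sum1=65, sum2=167
Checksum = sum2·256 + sum1 = 167·256 + 65 = 42817 = 0xA741.

A741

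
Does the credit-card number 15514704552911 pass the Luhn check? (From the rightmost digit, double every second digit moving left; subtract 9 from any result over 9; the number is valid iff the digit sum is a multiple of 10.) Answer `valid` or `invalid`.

From the right, keep odd positions and double even positions (subtract 9 from any doubled value over 9):
  doubled (positions 2,4,...): 2 4 1 0 8 1 2 → sum 18
  kept (positions 1,3,...): 1 9 5 4 7 1 5 → sum 32
Total = 50.
50 mod 10 = 0, so the number is valid.

valid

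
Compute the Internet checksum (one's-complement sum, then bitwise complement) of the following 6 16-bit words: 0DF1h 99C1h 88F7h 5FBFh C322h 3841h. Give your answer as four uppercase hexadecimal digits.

One's-complement addition (fold any carry out of bit 15 back into bit 0):
  0x0DF1 + 0x99C1 = 0x0A7B2
  0xA7B2 + 0x88F7 = 0x130A9 → wrap carry → 0x30AA
  0x30AA + 0x5FBF = 0x09069
  0x9069 + 0xC322 = 0x1538B → wrap carry → 0x538C
  0x538C + 0x3841 = 0x08BCD
One's-complement sum = 0x8BCD.
Checksum = ~0x8BCD & 0xFFFF = 0x7432.

7432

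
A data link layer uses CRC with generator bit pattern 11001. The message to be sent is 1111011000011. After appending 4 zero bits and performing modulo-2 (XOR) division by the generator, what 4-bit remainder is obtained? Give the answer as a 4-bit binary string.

1100

Append 4 zeros: 11110110000110000. Divide by 11001 (XOR where the leading bit is 1):
  pos 0: 11110 XOR 11001 = 00111
  pos 2: 11111 XOR 11001 = 00110
  pos 4: 11000 XOR 11001 = 00001
  pos 8: 10011 XOR 11001 = 01010
  pos 9: 10100 XOR 11001 = 01101
  pos 10: 11010 XOR 11001 = 00011
Remainder (last 4 bits) = 1100. This is the CRC / FCS.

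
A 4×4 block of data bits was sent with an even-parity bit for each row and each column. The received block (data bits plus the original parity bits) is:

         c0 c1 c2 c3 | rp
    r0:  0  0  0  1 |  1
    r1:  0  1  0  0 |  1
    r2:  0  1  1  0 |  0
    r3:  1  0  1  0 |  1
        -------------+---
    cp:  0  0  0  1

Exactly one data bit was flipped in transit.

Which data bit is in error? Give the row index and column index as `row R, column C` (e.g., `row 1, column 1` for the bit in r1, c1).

row 3, column 0

Recompute each row's even parity and compare to rp:
  r0: data parity 1, sent rp 1 → ok
  r1: data parity 1, sent rp 1 → ok
  r2: data parity 0, sent rp 0 → ok
  r3: data parity 0, sent rp 1 → mismatch
Recompute each column's even parity and compare to cp:
  c0: data parity 1, sent cp 0 → mismatch
  c1: data parity 0, sent cp 0 → ok
  c2: data parity 0, sent cp 0 → ok
  c3: data parity 1, sent cp 1 → ok
Exactly one row (r3) and one column (c0) fail → the flipped bit is at their intersection.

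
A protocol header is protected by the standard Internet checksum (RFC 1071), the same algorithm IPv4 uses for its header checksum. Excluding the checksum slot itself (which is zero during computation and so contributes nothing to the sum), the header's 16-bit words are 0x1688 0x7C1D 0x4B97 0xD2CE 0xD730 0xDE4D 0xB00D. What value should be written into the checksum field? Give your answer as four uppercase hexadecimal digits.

E967

One's-complement addition (fold any carry out of bit 15 back into bit 0):
  0x1688 + 0x7C1D = 0x092A5
  0x92A5 + 0x4B97 = 0x0DE3C
  0xDE3C + 0xD2CE = 0x1B10A → wrap carry → 0xB10B
  0xB10B + 0xD730 = 0x1883B → wrap carry → 0x883C
  0x883C + 0xDE4D = 0x16689 → wrap carry → 0x668A
  0x668A + 0xB00D = 0x11697 → wrap carry → 0x1698
One's-complement sum = 0x1698.
Checksum = ~0x1698 & 0xFFFF = 0xE967.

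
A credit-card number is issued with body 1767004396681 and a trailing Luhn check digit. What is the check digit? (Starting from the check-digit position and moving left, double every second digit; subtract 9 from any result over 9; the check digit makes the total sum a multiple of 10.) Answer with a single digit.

2

Partial digits right→left: 1 8 6 6 9 3 4 0 0 7 6 7 1
Double every second digit counting from the check-digit position (so the 1st, 3rd, 5th, ... of the partial from the right).
  doubled (with −9 where >9): 2 3 9 8 0 3 2 → sum 27
  kept as-is: 8 6 3 0 7 7 → sum 31
Total = 27 + 31 = 58.
Check digit = (10 − (58 mod 10)) mod 10 = 2.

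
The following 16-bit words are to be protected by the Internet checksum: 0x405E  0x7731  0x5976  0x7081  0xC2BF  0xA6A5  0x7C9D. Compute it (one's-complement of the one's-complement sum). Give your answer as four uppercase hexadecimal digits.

9875

One's-complement addition (fold any carry out of bit 15 back into bit 0):
  0x405E + 0x7731 = 0x0B78F
  0xB78F + 0x5976 = 0x11105 → wrap carry → 0x1106
  0x1106 + 0x7081 = 0x08187
  0x8187 + 0xC2BF = 0x14446 → wrap carry → 0x4447
  0x4447 + 0xA6A5 = 0x0EAEC
  0xEAEC + 0x7C9D = 0x16789 → wrap carry → 0x678A
One's-complement sum = 0x678A.
Checksum = ~0x678A & 0xFFFF = 0x9875.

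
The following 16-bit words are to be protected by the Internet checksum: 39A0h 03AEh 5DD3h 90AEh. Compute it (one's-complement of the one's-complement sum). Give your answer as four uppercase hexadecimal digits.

One's-complement addition (fold any carry out of bit 15 back into bit 0):
  0x39A0 + 0x03AE = 0x03D4E
  0x3D4E + 0x5DD3 = 0x09B21
  0x9B21 + 0x90AE = 0x12BCF → wrap carry → 0x2BD0
One's-complement sum = 0x2BD0.
Checksum = ~0x2BD0 & 0xFFFF = 0xD42F.

D42F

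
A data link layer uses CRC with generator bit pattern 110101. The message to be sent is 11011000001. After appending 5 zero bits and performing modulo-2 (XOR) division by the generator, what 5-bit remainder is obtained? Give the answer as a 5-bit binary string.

11100

Append 5 zeros: 1101100000100000. Divide by 110101 (XOR where the leading bit is 1):
  pos 0: 110110 XOR 110101 = 000011
  pos 4: 110000 XOR 110101 = 000101
  pos 7: 101100 XOR 110101 = 011001
  pos 8: 110010 XOR 110101 = 000111
Remainder (last 5 bits) = 11100. This is the CRC / FCS.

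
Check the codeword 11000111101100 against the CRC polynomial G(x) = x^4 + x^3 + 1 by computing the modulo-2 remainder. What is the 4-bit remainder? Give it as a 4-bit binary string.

0100

Modulo-2 division of 11000111101100 by 11001:
  pos 0: 11000 XOR 11001 = 00001
  pos 4: 11111 XOR 11001 = 00110
  pos 6: 11001 XOR 11001 = 00000
Remainder = 0100 (nonzero — an error is detected).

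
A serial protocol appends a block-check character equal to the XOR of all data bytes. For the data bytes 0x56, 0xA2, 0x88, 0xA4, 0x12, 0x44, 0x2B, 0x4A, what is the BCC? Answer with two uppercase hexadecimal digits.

XOR the bytes together:
  start with 0x56
  0x56 ⊕ 0xA2 = 0xF4
  0xF4 ⊕ 0x88 = 0x7C
  0x7C ⊕ 0xA4 = 0xD8
  0xD8 ⊕ 0x12 = 0xCA
  0xCA ⊕ 0x44 = 0x8E
  0x8E ⊕ 0x2B = 0xA5
  0xA5 ⊕ 0x4A = 0xEF

EF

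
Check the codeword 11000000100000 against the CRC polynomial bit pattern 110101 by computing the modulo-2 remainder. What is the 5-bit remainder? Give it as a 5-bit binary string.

00100

Modulo-2 division of 11000000100000 by 110101:
  pos 0: 110000 XOR 110101 = 000101
  pos 3: 101001 XOR 110101 = 011100
  pos 4: 111000 XOR 110101 = 001101
  pos 6: 110100 XOR 110101 = 000001
Remainder = 00100 (nonzero — an error is detected).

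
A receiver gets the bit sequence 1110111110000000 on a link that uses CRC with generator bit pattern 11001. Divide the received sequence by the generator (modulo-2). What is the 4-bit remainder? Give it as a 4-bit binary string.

Modulo-2 division of 1110111110000000 by 11001:
  pos 0: 11101 XOR 11001 = 00100
  pos 2: 10011 XOR 11001 = 01010
  pos 3: 10101 XOR 11001 = 01100
  pos 4: 11001 XOR 11001 = 00000
Remainder = 0000 (zero — the frame passes the CRC check).

0000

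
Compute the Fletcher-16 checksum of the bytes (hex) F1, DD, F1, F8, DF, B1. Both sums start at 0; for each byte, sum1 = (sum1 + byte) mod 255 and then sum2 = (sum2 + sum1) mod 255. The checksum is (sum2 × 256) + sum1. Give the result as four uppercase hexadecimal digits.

Running sums (mod 255):
  after byte 0 (F1): sum1=241, sum2=241
  after byte 1 (DD): sum1=207, sum2=193
  after byte 2 (F1): sum1=193, sum2=131
  after byte 3 (F8): sum1=186, sum2=62
  after byte 4 (DF): sum1=154, sum2=216
  after byte 5 (B1): sum1=76, sum2=37
Checksum = sum2·256 + sum1 = 37·256 + 76 = 9548 = 0x254C.

254C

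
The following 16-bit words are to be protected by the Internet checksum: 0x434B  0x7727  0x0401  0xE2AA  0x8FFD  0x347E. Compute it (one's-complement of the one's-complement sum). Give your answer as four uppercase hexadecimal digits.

One's-complement addition (fold any carry out of bit 15 back into bit 0):
  0x434B + 0x7727 = 0x0BA72
  0xBA72 + 0x0401 = 0x0BE73
  0xBE73 + 0xE2AA = 0x1A11D → wrap carry → 0xA11E
  0xA11E + 0x8FFD = 0x1311B → wrap carry → 0x311C
  0x311C + 0x347E = 0x0659A
One's-complement sum = 0x659A.
Checksum = ~0x659A & 0xFFFF = 0x9A65.

9A65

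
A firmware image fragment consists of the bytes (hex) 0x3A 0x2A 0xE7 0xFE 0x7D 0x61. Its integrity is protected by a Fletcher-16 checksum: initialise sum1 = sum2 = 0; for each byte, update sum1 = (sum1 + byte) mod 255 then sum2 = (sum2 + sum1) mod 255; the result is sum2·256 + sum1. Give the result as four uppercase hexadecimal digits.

292A

Running sums (mod 255):
  after byte 0 (0x3A): sum1=58, sum2=58
  after byte 1 (0x2A): sum1=100, sum2=158
  after byte 2 (0xE7): sum1=76, sum2=234
  after byte 3 (0xFE): sum1=75, sum2=54
  after byte 4 (0x7D): sum1=200, sum2=254
  after byte 5 (0x61): sum1=42, sum2=41
Checksum = sum2·256 + sum1 = 41·256 + 42 = 10538 = 0x292A.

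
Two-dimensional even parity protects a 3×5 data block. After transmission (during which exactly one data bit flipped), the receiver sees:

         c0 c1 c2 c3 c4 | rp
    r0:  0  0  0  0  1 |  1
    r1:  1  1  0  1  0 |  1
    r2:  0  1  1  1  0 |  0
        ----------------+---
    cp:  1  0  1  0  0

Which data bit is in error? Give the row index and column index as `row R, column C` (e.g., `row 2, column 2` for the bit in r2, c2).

Recompute each row's even parity and compare to rp:
  r0: data parity 1, sent rp 1 → ok
  r1: data parity 1, sent rp 1 → ok
  r2: data parity 1, sent rp 0 → mismatch
Recompute each column's even parity and compare to cp:
  c0: data parity 1, sent cp 1 → ok
  c1: data parity 0, sent cp 0 → ok
  c2: data parity 1, sent cp 1 → ok
  c3: data parity 0, sent cp 0 → ok
  c4: data parity 1, sent cp 0 → mismatch
Exactly one row (r2) and one column (c4) fail → the flipped bit is at their intersection.

row 2, column 4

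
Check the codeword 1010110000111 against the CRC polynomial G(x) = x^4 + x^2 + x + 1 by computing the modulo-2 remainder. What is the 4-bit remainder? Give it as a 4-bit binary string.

0010

Modulo-2 division of 1010110000111 by 10111:
  pos 0: 10101 XOR 10111 = 00010
  pos 3: 10100 XOR 10111 = 00011
  pos 6: 11001 XOR 10111 = 01110
  pos 7: 11101 XOR 10111 = 01010
  pos 8: 10101 XOR 10111 = 00010
Remainder = 0010 (nonzero — an error is detected).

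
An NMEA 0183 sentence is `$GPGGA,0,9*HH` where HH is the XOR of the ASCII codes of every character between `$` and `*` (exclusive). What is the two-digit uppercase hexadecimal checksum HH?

5F

XOR the ASCII codes of the payload characters:
  'G' = 0x47 → acc = 0x47
  'P' = 0x50 → acc = 0x17
  'G' = 0x47 → acc = 0x50
  'G' = 0x47 → acc = 0x17
  'A' = 0x41 → acc = 0x56
  ',' = 0x2C → acc = 0x7A
  '0' = 0x30 → acc = 0x4A
  ',' = 0x2C → acc = 0x66
  '9' = 0x39 → acc = 0x5F
Checksum = 0x5F.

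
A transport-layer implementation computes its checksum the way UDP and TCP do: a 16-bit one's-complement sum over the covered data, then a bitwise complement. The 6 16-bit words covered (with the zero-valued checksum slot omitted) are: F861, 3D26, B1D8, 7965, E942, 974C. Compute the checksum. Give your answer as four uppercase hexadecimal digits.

One's-complement addition (fold any carry out of bit 15 back into bit 0):
  0xF861 + 0x3D26 = 0x13587 → wrap carry → 0x3588
  0x3588 + 0xB1D8 = 0x0E760
  0xE760 + 0x7965 = 0x160C5 → wrap carry → 0x60C6
  0x60C6 + 0xE942 = 0x14A08 → wrap carry → 0x4A09
  0x4A09 + 0x974C = 0x0E155
One's-complement sum = 0xE155.
Checksum = ~0xE155 & 0xFFFF = 0x1EAA.

1EAA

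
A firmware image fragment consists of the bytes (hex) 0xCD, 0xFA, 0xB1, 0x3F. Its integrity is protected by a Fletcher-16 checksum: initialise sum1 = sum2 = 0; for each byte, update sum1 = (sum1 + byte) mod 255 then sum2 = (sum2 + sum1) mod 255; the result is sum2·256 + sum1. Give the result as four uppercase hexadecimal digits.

Running sums (mod 255):
  after byte 0 (0xCD): sum1=205, sum2=205
  after byte 1 (0xFA): sum1=200, sum2=150
  after byte 2 (0xB1): sum1=122, sum2=17
  after byte 3 (0x3F): sum1=185, sum2=202
Checksum = sum2·256 + sum1 = 202·256 + 185 = 51897 = 0xCAB9.

CAB9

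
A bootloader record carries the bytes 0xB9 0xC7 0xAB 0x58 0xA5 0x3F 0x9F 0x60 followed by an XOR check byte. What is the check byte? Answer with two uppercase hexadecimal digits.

XOR the bytes together:
  start with 0xB9
  0xB9 ⊕ 0xC7 = 0x7E
  0x7E ⊕ 0xAB = 0xD5
  0xD5 ⊕ 0x58 = 0x8D
  0x8D ⊕ 0xA5 = 0x28
  0x28 ⊕ 0x3F = 0x17
  0x17 ⊕ 0x9F = 0x88
  0x88 ⊕ 0x60 = 0xE8

E8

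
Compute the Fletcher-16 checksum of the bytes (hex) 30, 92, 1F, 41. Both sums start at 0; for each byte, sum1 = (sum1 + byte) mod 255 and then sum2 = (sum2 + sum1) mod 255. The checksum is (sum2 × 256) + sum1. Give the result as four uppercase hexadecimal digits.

F723

Running sums (mod 255):
  after byte 0 (30): sum1=48, sum2=48
  after byte 1 (92): sum1=194, sum2=242
  after byte 2 (1F): sum1=225, sum2=212
  after byte 3 (41): sum1=35, sum2=247
Checksum = sum2·256 + sum1 = 247·256 + 35 = 63267 = 0xF723.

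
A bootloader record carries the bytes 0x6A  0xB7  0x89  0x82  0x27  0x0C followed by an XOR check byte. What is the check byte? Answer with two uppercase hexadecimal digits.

FD

XOR the bytes together:
  start with 0x6A
  0x6A ⊕ 0xB7 = 0xDD
  0xDD ⊕ 0x89 = 0x54
  0x54 ⊕ 0x82 = 0xD6
  0xD6 ⊕ 0x27 = 0xF1
  0xF1 ⊕ 0x0C = 0xFD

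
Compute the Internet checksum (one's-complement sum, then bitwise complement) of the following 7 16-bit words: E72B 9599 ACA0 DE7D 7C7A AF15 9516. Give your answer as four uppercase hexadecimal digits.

One's-complement addition (fold any carry out of bit 15 back into bit 0):
  0xE72B + 0x9599 = 0x17CC4 → wrap carry → 0x7CC5
  0x7CC5 + 0xACA0 = 0x12965 → wrap carry → 0x2966
  0x2966 + 0xDE7D = 0x107E3 → wrap carry → 0x07E4
  0x07E4 + 0x7C7A = 0x0845E
  0x845E + 0xAF15 = 0x13373 → wrap carry → 0x3374
  0x3374 + 0x9516 = 0x0C88A
One's-complement sum = 0xC88A.
Checksum = ~0xC88A & 0xFFFF = 0x3775.

3775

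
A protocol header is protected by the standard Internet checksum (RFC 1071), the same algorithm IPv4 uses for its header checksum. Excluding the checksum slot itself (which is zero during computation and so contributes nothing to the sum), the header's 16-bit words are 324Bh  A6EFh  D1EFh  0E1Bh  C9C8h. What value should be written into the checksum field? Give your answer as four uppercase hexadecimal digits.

One's-complement addition (fold any carry out of bit 15 back into bit 0):
  0x324B + 0xA6EF = 0x0D93A
  0xD93A + 0xD1EF = 0x1AB29 → wrap carry → 0xAB2A
  0xAB2A + 0x0E1B = 0x0B945
  0xB945 + 0xC9C8 = 0x1830D → wrap carry → 0x830E
One's-complement sum = 0x830E.
Checksum = ~0x830E & 0xFFFF = 0x7CF1.

7CF1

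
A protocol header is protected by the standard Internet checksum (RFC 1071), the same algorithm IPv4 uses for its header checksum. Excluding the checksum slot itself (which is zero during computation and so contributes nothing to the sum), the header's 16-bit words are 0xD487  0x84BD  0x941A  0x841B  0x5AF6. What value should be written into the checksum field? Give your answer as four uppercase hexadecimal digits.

338E

One's-complement addition (fold any carry out of bit 15 back into bit 0):
  0xD487 + 0x84BD = 0x15944 → wrap carry → 0x5945
  0x5945 + 0x941A = 0x0ED5F
  0xED5F + 0x841B = 0x1717A → wrap carry → 0x717B
  0x717B + 0x5AF6 = 0x0CC71
One's-complement sum = 0xCC71.
Checksum = ~0xCC71 & 0xFFFF = 0x338E.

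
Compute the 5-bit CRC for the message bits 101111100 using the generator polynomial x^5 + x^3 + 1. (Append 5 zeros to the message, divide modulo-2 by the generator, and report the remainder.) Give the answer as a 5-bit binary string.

Append 5 zeros: 10111110000000. Divide by 101001 (XOR where the leading bit is 1):
  pos 0: 101111 XOR 101001 = 000110
  pos 3: 110100 XOR 101001 = 011101
  pos 4: 111010 XOR 101001 = 010011
  pos 5: 100110 XOR 101001 = 001111
  pos 7: 111100 XOR 101001 = 010101
  pos 8: 101010 XOR 101001 = 000011
Remainder (last 5 bits) = 00011. This is the CRC / FCS.

00011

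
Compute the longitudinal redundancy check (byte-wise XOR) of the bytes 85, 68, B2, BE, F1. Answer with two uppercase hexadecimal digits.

10

XOR the bytes together:
  start with 0x85
  0x85 ⊕ 0x68 = 0xED
  0xED ⊕ 0xB2 = 0x5F
  0x5F ⊕ 0xBE = 0xE1
  0xE1 ⊕ 0xF1 = 0x10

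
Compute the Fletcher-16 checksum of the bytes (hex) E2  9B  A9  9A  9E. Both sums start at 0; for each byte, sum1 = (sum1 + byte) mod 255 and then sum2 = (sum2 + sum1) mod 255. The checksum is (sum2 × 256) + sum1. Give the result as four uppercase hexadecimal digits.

Running sums (mod 255):
  after byte 0 (E2): sum1=226, sum2=226
  after byte 1 (9B): sum1=126, sum2=97
  after byte 2 (A9): sum1=40, sum2=137
  after byte 3 (9A): sum1=194, sum2=76
  after byte 4 (9E): sum1=97, sum2=173
Checksum = sum2·256 + sum1 = 173·256 + 97 = 44385 = 0xAD61.

AD61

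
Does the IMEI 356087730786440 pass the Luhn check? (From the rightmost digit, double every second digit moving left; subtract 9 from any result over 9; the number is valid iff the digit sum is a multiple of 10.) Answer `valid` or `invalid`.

invalid

From the right, keep odd positions and double even positions (subtract 9 from any doubled value over 9):
  doubled (positions 2,4,...): 8 3 5 6 5 0 1 → sum 28
  kept (positions 1,3,...): 0 4 8 0 7 8 6 3 → sum 36
Total = 64.
64 mod 10 = 4, so the number is invalid.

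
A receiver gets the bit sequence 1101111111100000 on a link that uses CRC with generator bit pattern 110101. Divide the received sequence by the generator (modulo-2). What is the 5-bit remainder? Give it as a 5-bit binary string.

Modulo-2 division of 1101111111100000 by 110101:
  pos 0: 110111 XOR 110101 = 000010
  pos 4: 101111 XOR 110101 = 011010
  pos 5: 110101 XOR 110101 = 000000
Remainder = 00000 (zero — the frame passes the CRC check).

00000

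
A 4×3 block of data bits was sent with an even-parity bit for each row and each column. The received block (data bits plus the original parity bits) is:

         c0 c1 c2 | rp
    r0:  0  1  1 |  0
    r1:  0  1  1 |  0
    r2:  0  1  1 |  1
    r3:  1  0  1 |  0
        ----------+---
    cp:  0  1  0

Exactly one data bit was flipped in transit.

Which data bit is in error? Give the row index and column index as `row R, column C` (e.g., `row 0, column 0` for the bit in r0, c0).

Recompute each row's even parity and compare to rp:
  r0: data parity 0, sent rp 0 → ok
  r1: data parity 0, sent rp 0 → ok
  r2: data parity 0, sent rp 1 → mismatch
  r3: data parity 0, sent rp 0 → ok
Recompute each column's even parity and compare to cp:
  c0: data parity 1, sent cp 0 → mismatch
  c1: data parity 1, sent cp 1 → ok
  c2: data parity 0, sent cp 0 → ok
Exactly one row (r2) and one column (c0) fail → the flipped bit is at their intersection.

row 2, column 0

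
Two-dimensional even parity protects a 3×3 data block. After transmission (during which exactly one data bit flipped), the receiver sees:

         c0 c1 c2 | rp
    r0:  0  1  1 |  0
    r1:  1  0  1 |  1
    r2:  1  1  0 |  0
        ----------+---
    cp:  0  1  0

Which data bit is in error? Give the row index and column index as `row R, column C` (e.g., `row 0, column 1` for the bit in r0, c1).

Recompute each row's even parity and compare to rp:
  r0: data parity 0, sent rp 0 → ok
  r1: data parity 0, sent rp 1 → mismatch
  r2: data parity 0, sent rp 0 → ok
Recompute each column's even parity and compare to cp:
  c0: data parity 0, sent cp 0 → ok
  c1: data parity 0, sent cp 1 → mismatch
  c2: data parity 0, sent cp 0 → ok
Exactly one row (r1) and one column (c1) fail → the flipped bit is at their intersection.

row 1, column 1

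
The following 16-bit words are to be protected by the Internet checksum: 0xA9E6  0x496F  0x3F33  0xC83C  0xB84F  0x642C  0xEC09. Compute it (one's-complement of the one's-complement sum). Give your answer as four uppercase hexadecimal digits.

FCB3

One's-complement addition (fold any carry out of bit 15 back into bit 0):
  0xA9E6 + 0x496F = 0x0F355
  0xF355 + 0x3F33 = 0x13288 → wrap carry → 0x3289
  0x3289 + 0xC83C = 0x0FAC5
  0xFAC5 + 0xB84F = 0x1B314 → wrap carry → 0xB315
  0xB315 + 0x642C = 0x11741 → wrap carry → 0x1742
  0x1742 + 0xEC09 = 0x1034B → wrap carry → 0x034C
One's-complement sum = 0x034C.
Checksum = ~0x034C & 0xFFFF = 0xFCB3.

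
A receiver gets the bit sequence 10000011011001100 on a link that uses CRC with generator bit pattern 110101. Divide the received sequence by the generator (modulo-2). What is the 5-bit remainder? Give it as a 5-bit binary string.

00100

Modulo-2 division of 10000011011001100 by 110101:
  pos 0: 100000 XOR 110101 = 010101
  pos 1: 101011 XOR 110101 = 011110
  pos 2: 111101 XOR 110101 = 001000
  pos 4: 100001 XOR 110101 = 010100
  pos 5: 101001 XOR 110101 = 011100
  pos 6: 111000 XOR 110101 = 001101
  pos 8: 110101 XOR 110101 = 000000
Remainder = 00100 (nonzero — an error is detected).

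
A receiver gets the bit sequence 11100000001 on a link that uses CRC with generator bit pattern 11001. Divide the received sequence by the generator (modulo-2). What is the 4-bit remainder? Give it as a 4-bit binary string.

Modulo-2 division of 11100000001 by 11001:
  pos 0: 11100 XOR 11001 = 00101
  pos 2: 10100 XOR 11001 = 01101
  pos 3: 11010 XOR 11001 = 00011
  pos 6: 11001 XOR 11001 = 00000
Remainder = 0000 (zero — the frame passes the CRC check).

0000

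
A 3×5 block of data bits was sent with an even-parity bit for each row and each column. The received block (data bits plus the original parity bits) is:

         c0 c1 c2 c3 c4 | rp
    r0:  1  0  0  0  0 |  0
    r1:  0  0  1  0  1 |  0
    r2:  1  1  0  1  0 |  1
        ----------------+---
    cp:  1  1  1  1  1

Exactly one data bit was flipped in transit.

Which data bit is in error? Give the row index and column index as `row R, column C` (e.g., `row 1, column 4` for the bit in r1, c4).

Recompute each row's even parity and compare to rp:
  r0: data parity 1, sent rp 0 → mismatch
  r1: data parity 0, sent rp 0 → ok
  r2: data parity 1, sent rp 1 → ok
Recompute each column's even parity and compare to cp:
  c0: data parity 0, sent cp 1 → mismatch
  c1: data parity 1, sent cp 1 → ok
  c2: data parity 1, sent cp 1 → ok
  c3: data parity 1, sent cp 1 → ok
  c4: data parity 1, sent cp 1 → ok
Exactly one row (r0) and one column (c0) fail → the flipped bit is at their intersection.

row 0, column 0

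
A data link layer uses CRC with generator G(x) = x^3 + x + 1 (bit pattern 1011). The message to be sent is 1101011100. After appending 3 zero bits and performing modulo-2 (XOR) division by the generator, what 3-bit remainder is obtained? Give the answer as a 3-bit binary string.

Append 3 zeros: 1101011100000. Divide by 1011 (XOR where the leading bit is 1):
  pos 0: 1101 XOR 1011 = 0110
  pos 1: 1100 XOR 1011 = 0111
  pos 2: 1111 XOR 1011 = 0100
  pos 3: 1001 XOR 1011 = 0010
  pos 5: 1010 XOR 1011 = 0001
  pos 8: 1000 XOR 1011 = 0011
Remainder (last 3 bits) = 110. This is the CRC / FCS.

110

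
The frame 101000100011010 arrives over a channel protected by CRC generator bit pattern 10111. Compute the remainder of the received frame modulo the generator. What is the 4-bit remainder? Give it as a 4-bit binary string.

0000

Modulo-2 division of 101000100011010 by 10111:
  pos 0: 10100 XOR 10111 = 00011
  pos 3: 11010 XOR 10111 = 01101
  pos 4: 11010 XOR 10111 = 01101
  pos 5: 11010 XOR 10111 = 01101
  pos 6: 11011 XOR 10111 = 01100
  pos 7: 11001 XOR 10111 = 01110
  pos 8: 11100 XOR 10111 = 01011
  pos 9: 10111 XOR 10111 = 00000
Remainder = 0000 (zero — the frame passes the CRC check).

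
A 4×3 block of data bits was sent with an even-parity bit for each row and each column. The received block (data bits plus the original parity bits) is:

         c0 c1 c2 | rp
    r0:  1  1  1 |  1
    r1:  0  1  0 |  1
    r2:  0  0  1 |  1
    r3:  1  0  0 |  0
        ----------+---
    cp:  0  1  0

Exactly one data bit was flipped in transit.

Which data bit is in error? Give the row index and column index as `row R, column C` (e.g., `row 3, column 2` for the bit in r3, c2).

row 3, column 1

Recompute each row's even parity and compare to rp:
  r0: data parity 1, sent rp 1 → ok
  r1: data parity 1, sent rp 1 → ok
  r2: data parity 1, sent rp 1 → ok
  r3: data parity 1, sent rp 0 → mismatch
Recompute each column's even parity and compare to cp:
  c0: data parity 0, sent cp 0 → ok
  c1: data parity 0, sent cp 1 → mismatch
  c2: data parity 0, sent cp 0 → ok
Exactly one row (r3) and one column (c1) fail → the flipped bit is at their intersection.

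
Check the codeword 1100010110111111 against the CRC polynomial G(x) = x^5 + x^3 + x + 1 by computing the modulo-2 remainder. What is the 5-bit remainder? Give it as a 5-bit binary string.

Modulo-2 division of 1100010110111111 by 101011:
  pos 0: 110001 XOR 101011 = 011010
  pos 1: 110100 XOR 101011 = 011111
  pos 2: 111111 XOR 101011 = 010100
  pos 3: 101001 XOR 101011 = 000010
  pos 7: 100111 XOR 101011 = 001100
  pos 9: 110011 XOR 101011 = 011000
  pos 10: 110001 XOR 101011 = 011010
Remainder = 11010 (nonzero — an error is detected).

11010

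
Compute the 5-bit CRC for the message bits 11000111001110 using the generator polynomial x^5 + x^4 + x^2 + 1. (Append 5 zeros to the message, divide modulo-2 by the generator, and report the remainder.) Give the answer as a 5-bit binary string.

Append 5 zeros: 1100011100111000000. Divide by 110101 (XOR where the leading bit is 1):
  pos 0: 110001 XOR 110101 = 000100
  pos 3: 100110 XOR 110101 = 010011
  pos 4: 100110 XOR 110101 = 010011
  pos 5: 100111 XOR 110101 = 010010
  pos 6: 100101 XOR 110101 = 010000
  pos 7: 100001 XOR 110101 = 010100
  pos 8: 101000 XOR 110101 = 011101
  pos 9: 111010 XOR 110101 = 001111
  pos 11: 111100 XOR 110101 = 001001
  pos 13: 100100 XOR 110101 = 010001
Remainder (last 5 bits) = 10001. This is the CRC / FCS.

10001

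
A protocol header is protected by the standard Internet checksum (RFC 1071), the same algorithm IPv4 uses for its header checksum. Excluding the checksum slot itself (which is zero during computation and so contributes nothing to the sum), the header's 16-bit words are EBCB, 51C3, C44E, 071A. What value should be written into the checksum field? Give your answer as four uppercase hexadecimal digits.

One's-complement addition (fold any carry out of bit 15 back into bit 0):
  0xEBCB + 0x51C3 = 0x13D8E → wrap carry → 0x3D8F
  0x3D8F + 0xC44E = 0x101DD → wrap carry → 0x01DE
  0x01DE + 0x071A = 0x008F8
One's-complement sum = 0x08F8.
Checksum = ~0x08F8 & 0xFFFF = 0xF707.

F707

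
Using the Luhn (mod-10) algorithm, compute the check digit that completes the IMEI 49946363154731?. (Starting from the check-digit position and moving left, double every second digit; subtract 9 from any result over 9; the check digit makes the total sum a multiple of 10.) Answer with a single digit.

0

Partial digits right→left: 1 3 7 4 5 1 3 6 3 6 4 9 9 4
Double every second digit counting from the check-digit position (so the 1st, 3rd, 5th, ... of the partial from the right).
  doubled (with −9 where >9): 2 5 1 6 6 8 9 → sum 37
  kept as-is: 3 4 1 6 6 9 4 → sum 33
Total = 37 + 33 = 70.
Check digit = (10 − (70 mod 10)) mod 10 = 0.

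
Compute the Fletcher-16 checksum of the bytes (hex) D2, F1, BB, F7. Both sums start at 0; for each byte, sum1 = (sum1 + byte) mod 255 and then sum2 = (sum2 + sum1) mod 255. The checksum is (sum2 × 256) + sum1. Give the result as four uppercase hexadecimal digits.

9078

Running sums (mod 255):
  after byte 0 (D2): sum1=210, sum2=210
  after byte 1 (F1): sum1=196, sum2=151
  after byte 2 (BB): sum1=128, sum2=24
  after byte 3 (F7): sum1=120, sum2=144
Checksum = sum2·256 + sum1 = 144·256 + 120 = 36984 = 0x9078.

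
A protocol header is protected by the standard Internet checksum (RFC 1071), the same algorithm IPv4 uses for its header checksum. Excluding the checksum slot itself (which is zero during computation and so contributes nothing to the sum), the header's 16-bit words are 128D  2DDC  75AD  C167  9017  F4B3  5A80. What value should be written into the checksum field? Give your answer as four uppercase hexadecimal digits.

One's-complement addition (fold any carry out of bit 15 back into bit 0):
  0x128D + 0x2DDC = 0x04069
  0x4069 + 0x75AD = 0x0B616
  0xB616 + 0xC167 = 0x1777D → wrap carry → 0x777E
  0x777E + 0x9017 = 0x10795 → wrap carry → 0x0796
  0x0796 + 0xF4B3 = 0x0FC49
  0xFC49 + 0x5A80 = 0x156C9 → wrap carry → 0x56CA
One's-complement sum = 0x56CA.
Checksum = ~0x56CA & 0xFFFF = 0xA935.

A935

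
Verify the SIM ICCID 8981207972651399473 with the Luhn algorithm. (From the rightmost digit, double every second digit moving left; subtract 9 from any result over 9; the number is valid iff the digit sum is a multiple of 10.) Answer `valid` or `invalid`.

valid

From the right, keep odd positions and double even positions (subtract 9 from any doubled value over 9):
  doubled (positions 2,4,...): 5 9 6 1 4 9 0 2 9 → sum 45
  kept (positions 1,3,...): 3 4 9 1 6 7 7 2 8 8 → sum 55
Total = 100.
100 mod 10 = 0, so the number is valid.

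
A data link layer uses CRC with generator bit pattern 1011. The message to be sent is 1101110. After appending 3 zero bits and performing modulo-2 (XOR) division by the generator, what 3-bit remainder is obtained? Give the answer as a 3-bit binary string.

Append 3 zeros: 1101110000. Divide by 1011 (XOR where the leading bit is 1):
  pos 0: 1101 XOR 1011 = 0110
  pos 1: 1101 XOR 1011 = 0110
  pos 2: 1101 XOR 1011 = 0110
  pos 3: 1100 XOR 1011 = 0111
  pos 4: 1110 XOR 1011 = 0101
  pos 5: 1010 XOR 1011 = 0001
Remainder (last 3 bits) = 010. This is the CRC / FCS.

010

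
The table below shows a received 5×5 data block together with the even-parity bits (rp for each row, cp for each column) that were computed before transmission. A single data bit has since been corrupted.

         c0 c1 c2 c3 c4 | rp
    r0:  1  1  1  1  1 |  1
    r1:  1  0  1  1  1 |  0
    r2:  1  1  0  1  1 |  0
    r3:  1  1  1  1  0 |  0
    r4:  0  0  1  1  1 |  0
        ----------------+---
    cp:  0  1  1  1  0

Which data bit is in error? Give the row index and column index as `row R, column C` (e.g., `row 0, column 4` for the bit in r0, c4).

Recompute each row's even parity and compare to rp:
  r0: data parity 1, sent rp 1 → ok
  r1: data parity 0, sent rp 0 → ok
  r2: data parity 0, sent rp 0 → ok
  r3: data parity 0, sent rp 0 → ok
  r4: data parity 1, sent rp 0 → mismatch
Recompute each column's even parity and compare to cp:
  c0: data parity 0, sent cp 0 → ok
  c1: data parity 1, sent cp 1 → ok
  c2: data parity 0, sent cp 1 → mismatch
  c3: data parity 1, sent cp 1 → ok
  c4: data parity 0, sent cp 0 → ok
Exactly one row (r4) and one column (c2) fail → the flipped bit is at their intersection.

row 4, column 2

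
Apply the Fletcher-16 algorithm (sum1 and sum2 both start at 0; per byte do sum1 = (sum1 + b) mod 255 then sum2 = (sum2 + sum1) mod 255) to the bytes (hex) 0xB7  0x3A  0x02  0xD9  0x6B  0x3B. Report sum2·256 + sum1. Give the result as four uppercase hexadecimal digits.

Running sums (mod 255):
  after byte 0 (0xB7): sum1=183, sum2=183
  after byte 1 (0x3A): sum1=241, sum2=169
  after byte 2 (0x02): sum1=243, sum2=157
  after byte 3 (0xD9): sum1=205, sum2=107
  after byte 4 (0x6B): sum1=57, sum2=164
  after byte 5 (0x3B): sum1=116, sum2=25
Checksum = sum2·256 + sum1 = 25·256 + 116 = 6516 = 0x1974.

1974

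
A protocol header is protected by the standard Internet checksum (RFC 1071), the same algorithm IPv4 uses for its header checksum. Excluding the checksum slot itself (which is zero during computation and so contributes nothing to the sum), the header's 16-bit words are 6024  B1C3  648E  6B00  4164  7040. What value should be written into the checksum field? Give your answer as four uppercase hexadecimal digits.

6CE4

One's-complement addition (fold any carry out of bit 15 back into bit 0):
  0x6024 + 0xB1C3 = 0x111E7 → wrap carry → 0x11E8
  0x11E8 + 0x648E = 0x07676
  0x7676 + 0x6B00 = 0x0E176
  0xE176 + 0x4164 = 0x122DA → wrap carry → 0x22DB
  0x22DB + 0x7040 = 0x0931B
One's-complement sum = 0x931B.
Checksum = ~0x931B & 0xFFFF = 0x6CE4.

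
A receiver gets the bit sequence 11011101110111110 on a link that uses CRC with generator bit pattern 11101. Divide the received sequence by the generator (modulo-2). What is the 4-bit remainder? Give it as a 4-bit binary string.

0001

Modulo-2 division of 11011101110111110 by 11101:
  pos 0: 11011 XOR 11101 = 00110
  pos 2: 11010 XOR 11101 = 00111
  pos 4: 11111 XOR 11101 = 00010
  pos 7: 10101 XOR 11101 = 01000
  pos 8: 10001 XOR 11101 = 01100
  pos 9: 11001 XOR 11101 = 00100
  pos 11: 10011 XOR 11101 = 01110
  pos 12: 11100 XOR 11101 = 00001
Remainder = 0001 (nonzero — an error is detected).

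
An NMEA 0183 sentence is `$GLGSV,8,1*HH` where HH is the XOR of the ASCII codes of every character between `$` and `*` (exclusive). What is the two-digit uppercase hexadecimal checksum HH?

XOR the ASCII codes of the payload characters:
  'G' = 0x47 → acc = 0x47
  'L' = 0x4C → acc = 0x0B
  'G' = 0x47 → acc = 0x4C
  'S' = 0x53 → acc = 0x1F
  'V' = 0x56 → acc = 0x49
  ',' = 0x2C → acc = 0x65
  '8' = 0x38 → acc = 0x5D
  ',' = 0x2C → acc = 0x71
  '1' = 0x31 → acc = 0x40
Checksum = 0x40.

40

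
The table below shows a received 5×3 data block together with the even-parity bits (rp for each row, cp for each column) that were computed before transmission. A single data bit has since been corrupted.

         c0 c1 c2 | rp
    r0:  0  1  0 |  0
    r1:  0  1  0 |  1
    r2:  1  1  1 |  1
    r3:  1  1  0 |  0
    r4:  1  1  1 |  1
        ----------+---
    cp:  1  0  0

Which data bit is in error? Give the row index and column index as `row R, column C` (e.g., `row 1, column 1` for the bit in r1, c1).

row 0, column 1

Recompute each row's even parity and compare to rp:
  r0: data parity 1, sent rp 0 → mismatch
  r1: data parity 1, sent rp 1 → ok
  r2: data parity 1, sent rp 1 → ok
  r3: data parity 0, sent rp 0 → ok
  r4: data parity 1, sent rp 1 → ok
Recompute each column's even parity and compare to cp:
  c0: data parity 1, sent cp 1 → ok
  c1: data parity 1, sent cp 0 → mismatch
  c2: data parity 0, sent cp 0 → ok
Exactly one row (r0) and one column (c1) fail → the flipped bit is at their intersection.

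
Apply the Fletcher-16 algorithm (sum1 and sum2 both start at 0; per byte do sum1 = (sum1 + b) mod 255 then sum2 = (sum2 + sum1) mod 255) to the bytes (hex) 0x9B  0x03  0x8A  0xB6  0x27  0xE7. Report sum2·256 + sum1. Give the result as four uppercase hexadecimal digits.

39EE

Running sums (mod 255):
  after byte 0 (0x9B): sum1=155, sum2=155
  after byte 1 (0x03): sum1=158, sum2=58
  after byte 2 (0x8A): sum1=41, sum2=99
  after byte 3 (0xB6): sum1=223, sum2=67
  after byte 4 (0x27): sum1=7, sum2=74
  after byte 5 (0xE7): sum1=238, sum2=57
Checksum = sum2·256 + sum1 = 57·256 + 238 = 14830 = 0x39EE.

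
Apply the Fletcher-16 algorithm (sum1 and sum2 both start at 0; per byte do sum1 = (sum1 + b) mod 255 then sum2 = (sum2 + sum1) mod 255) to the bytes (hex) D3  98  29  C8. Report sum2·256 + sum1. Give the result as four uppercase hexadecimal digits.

Running sums (mod 255):
  after byte 0 (D3): sum1=211, sum2=211
  after byte 1 (98): sum1=108, sum2=64
  after byte 2 (29): sum1=149, sum2=213
  after byte 3 (C8): sum1=94, sum2=52
Checksum = sum2·256 + sum1 = 52·256 + 94 = 13406 = 0x345E.

345E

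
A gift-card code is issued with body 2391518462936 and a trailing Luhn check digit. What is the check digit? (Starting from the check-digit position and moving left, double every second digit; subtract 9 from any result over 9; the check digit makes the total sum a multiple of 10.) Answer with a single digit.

Partial digits right→left: 6 3 9 2 6 4 8 1 5 1 9 3 2
Double every second digit counting from the check-digit position (so the 1st, 3rd, 5th, ... of the partial from the right).
  doubled (with −9 where >9): 3 9 3 7 1 9 4 → sum 36
  kept as-is: 3 2 4 1 1 3 → sum 14
Total = 36 + 14 = 50.
Check digit = (10 − (50 mod 10)) mod 10 = 0.

0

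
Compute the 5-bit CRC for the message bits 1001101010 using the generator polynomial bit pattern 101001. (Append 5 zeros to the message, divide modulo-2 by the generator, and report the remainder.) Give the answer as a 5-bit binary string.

10111

Append 5 zeros: 100110101000000. Divide by 101001 (XOR where the leading bit is 1):
  pos 0: 100110 XOR 101001 = 001111
  pos 2: 111110 XOR 101001 = 010111
  pos 3: 101111 XOR 101001 = 000110
  pos 6: 110000 XOR 101001 = 011001
  pos 7: 110010 XOR 101001 = 011011
  pos 8: 110110 XOR 101001 = 011111
  pos 9: 111110 XOR 101001 = 010111
Remainder (last 5 bits) = 10111. This is the CRC / FCS.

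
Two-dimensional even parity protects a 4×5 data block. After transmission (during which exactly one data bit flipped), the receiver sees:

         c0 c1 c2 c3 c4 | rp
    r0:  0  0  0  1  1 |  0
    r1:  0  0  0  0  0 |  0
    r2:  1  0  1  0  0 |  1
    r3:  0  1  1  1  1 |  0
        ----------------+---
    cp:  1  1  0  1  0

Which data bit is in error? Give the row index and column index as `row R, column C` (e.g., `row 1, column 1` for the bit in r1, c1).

row 2, column 3

Recompute each row's even parity and compare to rp:
  r0: data parity 0, sent rp 0 → ok
  r1: data parity 0, sent rp 0 → ok
  r2: data parity 0, sent rp 1 → mismatch
  r3: data parity 0, sent rp 0 → ok
Recompute each column's even parity and compare to cp:
  c0: data parity 1, sent cp 1 → ok
  c1: data parity 1, sent cp 1 → ok
  c2: data parity 0, sent cp 0 → ok
  c3: data parity 0, sent cp 1 → mismatch
  c4: data parity 0, sent cp 0 → ok
Exactly one row (r2) and one column (c3) fail → the flipped bit is at their intersection.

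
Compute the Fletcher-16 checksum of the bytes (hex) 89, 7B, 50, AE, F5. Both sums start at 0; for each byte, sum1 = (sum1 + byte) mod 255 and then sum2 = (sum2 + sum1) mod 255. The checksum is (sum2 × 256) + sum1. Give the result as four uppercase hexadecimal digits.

Running sums (mod 255):
  after byte 0 (89): sum1=137, sum2=137
  after byte 1 (7B): sum1=5, sum2=142
  after byte 2 (50): sum1=85, sum2=227
  after byte 3 (AE): sum1=4, sum2=231
  after byte 4 (F5): sum1=249, sum2=225
Checksum = sum2·256 + sum1 = 225·256 + 249 = 57849 = 0xE1F9.

E1F9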